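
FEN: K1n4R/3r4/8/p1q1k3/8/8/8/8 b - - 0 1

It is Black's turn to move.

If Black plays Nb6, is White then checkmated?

After Nb6: white king on a8; in check: yes, from the black knight on b6.
White has 1 legal reply: Kb8.
In check but a legal move exists → not checkmate.

no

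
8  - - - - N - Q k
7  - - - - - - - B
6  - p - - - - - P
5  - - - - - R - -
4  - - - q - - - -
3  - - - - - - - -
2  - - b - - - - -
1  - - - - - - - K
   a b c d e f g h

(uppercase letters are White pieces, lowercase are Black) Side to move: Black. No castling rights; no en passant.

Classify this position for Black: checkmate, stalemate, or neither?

Black to move; black king on h8.
In check: yes, from the white queen on g8.
King squares — g7: attacked by Ph6; h7: attacked by Qg8; g8: attacked by Bh7.
Legal moves for Black: none.
In check with no legal moves → checkmate.

checkmate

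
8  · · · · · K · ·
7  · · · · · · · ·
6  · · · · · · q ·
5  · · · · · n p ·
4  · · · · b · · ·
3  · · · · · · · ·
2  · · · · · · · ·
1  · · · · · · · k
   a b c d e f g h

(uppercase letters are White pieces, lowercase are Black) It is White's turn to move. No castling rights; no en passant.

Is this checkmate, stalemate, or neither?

stalemate

White to move; white king on f8.
In check: no.
King squares — e7: attacked by Nf5; f7: attacked by Qg6; g7: attacked by Nf5; e8: attacked by Qg6; g8: attacked by Qg6.
Legal moves for White: none.
Not in check and no legal moves → stalemate.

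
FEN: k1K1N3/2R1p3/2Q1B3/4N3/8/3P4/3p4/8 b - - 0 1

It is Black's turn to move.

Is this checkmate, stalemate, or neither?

checkmate

Black to move; black king on a8.
In check: yes, from the white queen on c6.
King squares — a7: attacked by Rc7; b7: attacked by Qc6; b8: attacked by Kc8.
Legal moves for Black: none.
In check with no legal moves → checkmate.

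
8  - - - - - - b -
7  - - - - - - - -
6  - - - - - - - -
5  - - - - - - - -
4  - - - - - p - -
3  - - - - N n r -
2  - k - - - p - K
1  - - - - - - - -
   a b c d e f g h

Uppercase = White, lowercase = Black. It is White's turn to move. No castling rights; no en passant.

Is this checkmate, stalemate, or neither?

White to move; white king on h2.
In check: yes, from the black knight on f3.
Legal moves for White: Kh1.
White is in check but has 1 legal move → neither.

neither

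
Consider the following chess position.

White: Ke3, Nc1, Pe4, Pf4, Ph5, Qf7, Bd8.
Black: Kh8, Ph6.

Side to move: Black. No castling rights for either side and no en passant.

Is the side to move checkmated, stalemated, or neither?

Black to move; black king on h8.
In check: no.
King squares — g7: attacked by Qf7; h7: attacked by Qf7; g8: attacked by Qf7.
Legal moves for Black: none.
Not in check and no legal moves → stalemate.

stalemate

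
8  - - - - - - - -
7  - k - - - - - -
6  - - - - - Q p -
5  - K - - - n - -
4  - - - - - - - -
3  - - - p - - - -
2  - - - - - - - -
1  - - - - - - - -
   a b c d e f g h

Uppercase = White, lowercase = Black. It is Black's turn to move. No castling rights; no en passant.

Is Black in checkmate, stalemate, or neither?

neither

Black to move; black king on b7.
In check: no.
Legal moves for Black: Kc8, Kb8, Ka8, Kc7, Ka7, Ng7, Ne7, Nh6, Nd6+, Nh4, Nd4+, Ng3, Ne3, g5, d2.
Black has 15 legal moves and is not in check → neither.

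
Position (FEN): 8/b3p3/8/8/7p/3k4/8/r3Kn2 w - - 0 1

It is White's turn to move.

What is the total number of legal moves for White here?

White to move; king on e1.
In check: yes, from the black rook on a1.
Legal moves: none.
Count: 0.

0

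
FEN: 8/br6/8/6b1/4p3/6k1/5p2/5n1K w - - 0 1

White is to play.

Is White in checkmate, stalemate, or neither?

White to move; white king on h1.
In check: no.
King squares — g1: attacked by Pf2; g2: attacked by Kg3; h2: attacked by Nf1.
Legal moves for White: none.
Not in check and no legal moves → stalemate.

stalemate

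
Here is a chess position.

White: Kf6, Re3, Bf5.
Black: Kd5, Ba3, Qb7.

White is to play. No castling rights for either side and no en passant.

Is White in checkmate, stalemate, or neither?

neither

White to move; white king on f6.
In check: no.
Legal moves for White include: Kg6, Kg5, Bc8, Bh7, Bd7, Bg6, Be6+, Bg4, Be4+, Bh3, Bd3, Bc2, Bb1, Re8, Re7, Re6, Re5+, Re4, ... (list truncated; more exist).
White has legal moves and is not in check → neither.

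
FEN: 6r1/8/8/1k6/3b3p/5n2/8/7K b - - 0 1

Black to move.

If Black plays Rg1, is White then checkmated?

yes

After Rg1: white king on h1; in check: yes, from the black rook on g1.
King squares — g1: attacked by Nf3; g2: attacked by Rg1; h2: attacked by Nf3.
White has no legal moves → checkmate.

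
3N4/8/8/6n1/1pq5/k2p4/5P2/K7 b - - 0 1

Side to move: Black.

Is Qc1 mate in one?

yes

After Qc1: white king on a1; in check: yes, from the black queen on c1.
King squares — b1: attacked by Qc1; a2: attacked by Ka3; b2: attacked by Qc1.
White has no legal moves → checkmate.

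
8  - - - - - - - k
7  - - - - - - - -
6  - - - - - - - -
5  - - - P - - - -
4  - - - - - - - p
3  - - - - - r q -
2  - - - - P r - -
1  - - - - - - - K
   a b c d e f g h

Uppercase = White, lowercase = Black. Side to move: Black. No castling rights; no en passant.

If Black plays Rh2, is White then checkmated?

After Rh2: white king on h1; in check: yes, from the black rook on h2.
King squares — g1: attacked by Qg3; g2: attacked by Rh2; h2: attacked by Qg3.
White has no legal moves → checkmate.

yes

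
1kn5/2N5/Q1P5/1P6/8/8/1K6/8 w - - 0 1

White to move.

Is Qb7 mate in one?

After Qb7: black king on b8; in check: yes, from the white queen on b7.
King squares — a7: attacked by Qb7; b7: attacked by Pc6; c7: attacked by Qb7; a8: attacked by Qb7; c8: own knight.
Black has no legal moves → checkmate.

yes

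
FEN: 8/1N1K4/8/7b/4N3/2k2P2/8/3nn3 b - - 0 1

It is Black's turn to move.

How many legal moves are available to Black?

7

Black to move; king on c3.
In check: yes, from the white knight on e4.
Legal moves: Kd4, Kc4, Kb4, Kd3, Kb3, Kc2, Kb2.
Count: 7.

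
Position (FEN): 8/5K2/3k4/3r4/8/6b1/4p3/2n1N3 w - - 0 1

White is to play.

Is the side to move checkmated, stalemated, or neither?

White to move; white king on f7.
In check: no.
Legal moves for White: Kg8, Kf8, Ke8, Kg7, Kg6, Kf6, Nf3, Nd3, Ng2, Nc2.
White has 10 legal moves and is not in check → neither.

neither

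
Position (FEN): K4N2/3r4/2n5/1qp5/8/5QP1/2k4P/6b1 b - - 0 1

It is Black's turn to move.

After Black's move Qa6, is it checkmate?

yes

After Qa6: white king on a8; in check: yes, from the black queen on a6.
King squares — a7: attacked by Qa6; b7: attacked by Qa6; b8: attacked by Nc6.
White has no legal moves → checkmate.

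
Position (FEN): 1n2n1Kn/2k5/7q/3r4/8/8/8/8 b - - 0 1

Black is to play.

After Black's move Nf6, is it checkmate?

yes

After Nf6: white king on g8; in check: yes, from the black knight on f6.
King squares — f7: attacked by Nh8; g7: attacked by Qh6; h7: attacked by Nf6; f8: attacked by Qh6; h8: attacked by Qh6.
White has no legal moves → checkmate.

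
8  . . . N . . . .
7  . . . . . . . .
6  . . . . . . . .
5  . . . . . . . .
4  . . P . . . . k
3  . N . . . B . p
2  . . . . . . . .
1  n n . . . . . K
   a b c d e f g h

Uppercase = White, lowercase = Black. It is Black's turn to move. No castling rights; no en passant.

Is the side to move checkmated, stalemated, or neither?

neither

Black to move; black king on h4.
In check: no.
Legal moves for Black: Kg5, Kg3, Nc3, Na3, Nd2, Nxb3, Nc2, h2.
Black has 8 legal moves and is not in check → neither.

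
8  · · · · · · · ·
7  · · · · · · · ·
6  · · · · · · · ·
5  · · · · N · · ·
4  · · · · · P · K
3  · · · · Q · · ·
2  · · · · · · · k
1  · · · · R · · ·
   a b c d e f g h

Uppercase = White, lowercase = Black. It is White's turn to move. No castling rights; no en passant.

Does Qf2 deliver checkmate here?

After Qf2: black king on h2; in check: yes, from the white queen on f2.
King squares — g1: attacked by Re1; h1: attacked by Re1; g2: attacked by Qf2; g3: attacked by Qf2; h3: attacked by Kh4.
Black has no legal moves → checkmate.

yes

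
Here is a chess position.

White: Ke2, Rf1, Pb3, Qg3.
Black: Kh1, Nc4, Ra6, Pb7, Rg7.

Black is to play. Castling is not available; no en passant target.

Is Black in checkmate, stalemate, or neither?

Black to move; black king on h1.
In check: yes, from the white rook on f1.
King squares — g1: attacked by Rf1; g2: attacked by Qg3; h2: attacked by Qg3.
Legal moves for Black: none.
In check with no legal moves → checkmate.

checkmate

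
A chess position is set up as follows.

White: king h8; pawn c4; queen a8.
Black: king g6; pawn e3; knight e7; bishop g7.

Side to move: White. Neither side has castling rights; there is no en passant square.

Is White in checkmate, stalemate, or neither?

White to move; white king on h8.
In check: yes, from the black bishop on g7.
King squares — g7: attacked by Kg6; h7: attacked by Kg6; g8: attacked by Ne7.
Legal moves for White: none.
In check with no legal moves → checkmate.

checkmate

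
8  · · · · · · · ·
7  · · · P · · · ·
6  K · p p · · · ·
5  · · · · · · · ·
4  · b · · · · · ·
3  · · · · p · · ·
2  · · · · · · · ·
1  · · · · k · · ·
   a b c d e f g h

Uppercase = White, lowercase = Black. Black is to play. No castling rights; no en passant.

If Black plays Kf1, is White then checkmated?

no

After Kf1: white king on a6; in check: no.
White is not in check, so this cannot be checkmate.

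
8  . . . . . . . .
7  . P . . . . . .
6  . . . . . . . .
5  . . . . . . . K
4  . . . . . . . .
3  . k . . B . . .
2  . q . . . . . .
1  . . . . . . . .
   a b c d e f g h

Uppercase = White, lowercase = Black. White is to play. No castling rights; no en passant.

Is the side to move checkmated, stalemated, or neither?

White to move; white king on h5.
In check: no.
Legal moves for White include: Kh6, Kg6, Kg5, Kh4, Kg4, Ba7, Bh6, Bb6, Bg5, Bc5, Bf4, Bd4, Bf2, Bd2, Bg1, Bc1, b8=Q+, b8=R+, ... (list truncated; more exist).
White has legal moves and is not in check → neither.

neither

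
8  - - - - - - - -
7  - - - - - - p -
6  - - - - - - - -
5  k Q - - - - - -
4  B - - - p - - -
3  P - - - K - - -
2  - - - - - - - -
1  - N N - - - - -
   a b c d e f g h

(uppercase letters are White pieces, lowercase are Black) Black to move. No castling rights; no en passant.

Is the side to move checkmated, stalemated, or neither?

checkmate

Black to move; black king on a5.
In check: yes, from the white queen on b5.
King squares — a4: attacked by Qb5; b4: attacked by Pa3; b5: attacked by Ba4; a6: attacked by Qb5; b6: attacked by Qb5.
Legal moves for Black: none.
In check with no legal moves → checkmate.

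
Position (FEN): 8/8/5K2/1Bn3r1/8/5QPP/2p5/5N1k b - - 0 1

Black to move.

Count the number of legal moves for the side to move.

1

Black to move; king on h1.
In check: yes, from the white queen on f3.
Legal moves: Kg1.
Count: 1.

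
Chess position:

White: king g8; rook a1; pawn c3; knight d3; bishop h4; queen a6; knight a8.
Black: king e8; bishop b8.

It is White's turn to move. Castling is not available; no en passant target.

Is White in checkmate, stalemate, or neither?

White to move; white king on g8.
In check: no.
Legal moves for White include: Kh8, Kh7, Kg7, Nc7+, Nb6, Qc8#, Qb7, Qa7, Qh6, Qg6+, Qf6, Qe6#, Qd6, Qc6#, Qb6, Qb5#, Qa5, Qc4, ... (list truncated; more exist).
White has legal moves and is not in check → neither.

neither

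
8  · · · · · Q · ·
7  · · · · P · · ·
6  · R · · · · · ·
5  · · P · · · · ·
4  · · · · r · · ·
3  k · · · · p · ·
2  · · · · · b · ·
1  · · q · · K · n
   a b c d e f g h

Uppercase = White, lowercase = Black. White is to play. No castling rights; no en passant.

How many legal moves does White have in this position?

White to move; king on f1.
In check: yes, from the black queen on c1.
Legal moves: none.
Count: 0.

0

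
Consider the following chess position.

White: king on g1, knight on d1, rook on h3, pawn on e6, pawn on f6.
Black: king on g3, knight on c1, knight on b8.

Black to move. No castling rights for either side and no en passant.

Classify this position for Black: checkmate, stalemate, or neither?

Black to move; black king on g3.
In check: yes, from the white rook on h3.
King squares — f2: attacked by Nd1; g2: attacked by Kg1; h2: attacked by Kg1; f3: attacked by Rh3; h3: available; f4: available; g4: available; h4: attacked by Rh3.
Legal moves for Black: Kg4, Kf4, Kxh3.
Black is in check but has 3 legal moves → neither.

neither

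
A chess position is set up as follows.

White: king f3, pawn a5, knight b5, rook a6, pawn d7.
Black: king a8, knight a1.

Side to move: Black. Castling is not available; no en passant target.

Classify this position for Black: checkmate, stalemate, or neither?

Black to move; black king on a8.
In check: yes, from the white rook on a6.
King squares — a7: attacked by Nb5; b7: available; b8: available.
Legal moves for Black: Kb8, Kb7.
Black is in check but has 2 legal moves → neither.

neither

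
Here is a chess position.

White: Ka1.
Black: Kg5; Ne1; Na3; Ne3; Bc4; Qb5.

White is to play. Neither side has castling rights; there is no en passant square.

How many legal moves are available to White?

0

White to move; king on a1.
In check: no.
Legal moves: none.
Count: 0.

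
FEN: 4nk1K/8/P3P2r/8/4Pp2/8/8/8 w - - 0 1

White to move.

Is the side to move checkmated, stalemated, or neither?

White to move; white king on h8.
In check: yes, from the black rook on h6.
King squares — g7: attacked by Ne8; h7: attacked by Rh6; g8: attacked by Kf8.
Legal moves for White: none.
In check with no legal moves → checkmate.

checkmate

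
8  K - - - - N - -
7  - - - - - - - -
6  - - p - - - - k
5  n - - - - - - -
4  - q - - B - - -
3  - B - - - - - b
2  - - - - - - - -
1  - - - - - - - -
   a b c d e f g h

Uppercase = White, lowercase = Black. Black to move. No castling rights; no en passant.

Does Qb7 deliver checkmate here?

After Qb7: white king on a8; in check: yes, from the black queen on b7.
King squares — a7: attacked by Qb7; b7: attacked by Na5; b8: attacked by Qb7.
White has no legal moves → checkmate.

yes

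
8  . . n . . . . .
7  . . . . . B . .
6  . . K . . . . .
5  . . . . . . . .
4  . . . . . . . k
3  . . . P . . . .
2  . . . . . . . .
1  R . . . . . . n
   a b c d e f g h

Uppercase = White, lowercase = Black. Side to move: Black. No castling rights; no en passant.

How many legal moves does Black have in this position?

10

Black to move; king on h4.
In check: no.
Legal moves: Ne7+, Na7+, Nd6, Nb6, Kg5, Kg4, Kh3, Kg3, Ng3, Nf2.
Count: 10.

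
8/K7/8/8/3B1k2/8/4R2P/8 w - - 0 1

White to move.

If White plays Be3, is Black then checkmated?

After Be3: black king on f4; in check: yes, from the white bishop on e3.
Black has 5 legal replies: Kf5, Ke5, Kg4, Ke4, Kf3.
In check but a legal move exists → not checkmate.

no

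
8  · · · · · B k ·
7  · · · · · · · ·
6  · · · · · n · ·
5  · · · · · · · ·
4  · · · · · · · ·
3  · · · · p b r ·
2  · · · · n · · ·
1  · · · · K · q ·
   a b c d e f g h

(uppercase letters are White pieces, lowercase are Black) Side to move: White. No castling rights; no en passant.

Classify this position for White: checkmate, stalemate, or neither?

checkmate

White to move; white king on e1.
In check: yes, from the black queen on g1.
King squares — d1: attacked by Qg1; f1: attacked by Qg1; d2: attacked by Pe3; e2: attacked by Bf3; f2: attacked by Qg1.
Legal moves for White: none.
In check with no legal moves → checkmate.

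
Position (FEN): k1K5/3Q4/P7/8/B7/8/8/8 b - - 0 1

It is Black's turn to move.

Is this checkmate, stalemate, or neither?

Black to move; black king on a8.
In check: no.
King squares — a7: attacked by Qd7; b7: attacked by Pa6; b8: attacked by Kc8.
Legal moves for Black: none.
Not in check and no legal moves → stalemate.

stalemate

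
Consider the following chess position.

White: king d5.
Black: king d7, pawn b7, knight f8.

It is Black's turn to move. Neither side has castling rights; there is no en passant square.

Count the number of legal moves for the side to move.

Black to move; king on d7.
In check: no.
Legal moves: Nh7, Ng6, Ne6, Ke8, Kd8, Kc8, Ke7, Kc7, b6, b5.
Count: 10.

10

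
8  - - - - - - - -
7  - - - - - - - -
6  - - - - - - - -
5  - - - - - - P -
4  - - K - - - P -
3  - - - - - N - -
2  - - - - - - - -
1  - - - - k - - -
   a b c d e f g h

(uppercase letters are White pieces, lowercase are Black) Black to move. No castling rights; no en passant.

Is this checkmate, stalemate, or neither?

Black to move; black king on e1.
In check: yes, from the white knight on f3.
Legal moves for Black: Kf2, Ke2, Kf1, Kd1.
Black is in check but has 4 legal moves → neither.

neither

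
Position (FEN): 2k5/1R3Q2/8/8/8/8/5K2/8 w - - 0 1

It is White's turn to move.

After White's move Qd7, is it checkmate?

yes

After Qd7: black king on c8; in check: yes, from the white queen on d7.
King squares — b7: attacked by Qd7; c7: attacked by Rb7; d7: attacked by Rb7; b8: attacked by Rb7; d8: attacked by Qd7.
Black has no legal moves → checkmate.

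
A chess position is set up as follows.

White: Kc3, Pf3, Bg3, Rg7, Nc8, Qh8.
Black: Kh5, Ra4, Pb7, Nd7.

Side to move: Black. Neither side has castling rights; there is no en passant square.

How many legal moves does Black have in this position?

Black to move; king on h5.
In check: yes, from the white queen on h8.
Legal moves: none.
Count: 0.

0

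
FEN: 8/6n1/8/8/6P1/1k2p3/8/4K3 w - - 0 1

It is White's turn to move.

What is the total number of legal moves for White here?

White to move; king on e1.
In check: no.
Legal moves: Ke2, Kf1, Kd1, g5.
Count: 4.

4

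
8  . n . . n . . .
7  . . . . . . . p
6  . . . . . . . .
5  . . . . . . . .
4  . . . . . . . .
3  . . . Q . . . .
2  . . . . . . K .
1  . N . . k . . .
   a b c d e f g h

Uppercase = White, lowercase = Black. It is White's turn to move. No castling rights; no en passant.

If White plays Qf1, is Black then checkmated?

After Qf1: black king on e1; in check: yes, from the white queen on f1.
King squares — d1: attacked by Qf1; f1: attacked by Kg2; d2: attacked by Nb1; e2: attacked by Qf1; f2: attacked by Qf1.
Black has no legal moves → checkmate.

yes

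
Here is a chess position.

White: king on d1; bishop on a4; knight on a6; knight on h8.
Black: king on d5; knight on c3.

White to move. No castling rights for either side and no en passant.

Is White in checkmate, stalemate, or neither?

White to move; white king on d1.
In check: yes, from the black knight on c3.
Legal moves for White: Kd2, Kc2, Ke1, Kc1.
White is in check but has 4 legal moves → neither.

neither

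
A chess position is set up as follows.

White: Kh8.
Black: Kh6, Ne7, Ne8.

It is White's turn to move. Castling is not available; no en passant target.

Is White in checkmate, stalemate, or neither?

White to move; white king on h8.
In check: no.
King squares — g7: attacked by Kh6; h7: attacked by Kh6; g8: attacked by Ne7.
Legal moves for White: none.
Not in check and no legal moves → stalemate.

stalemate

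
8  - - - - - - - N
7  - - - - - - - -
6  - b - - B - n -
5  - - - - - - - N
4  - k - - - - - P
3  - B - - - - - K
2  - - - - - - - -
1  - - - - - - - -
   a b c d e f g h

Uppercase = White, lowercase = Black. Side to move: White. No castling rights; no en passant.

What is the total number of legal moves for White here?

24

White to move; king on h3.
In check: no.
Legal moves: Nf7, Nxg6, Bg8, Bc8, Bf7, Bd7, Bf5, Bed5, Bg4, Bec4, Ng7, Nf6, Nf4, Ng3, Kg4, Kg3, Kh2, Kg2, Bbd5, Bbc4, Ba4, Bc2, Ba2, Bd1.
Count: 24.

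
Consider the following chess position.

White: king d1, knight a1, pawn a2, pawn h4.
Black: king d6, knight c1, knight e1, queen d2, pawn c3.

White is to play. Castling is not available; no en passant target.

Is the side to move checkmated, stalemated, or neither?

White to move; white king on d1.
In check: yes, from the black queen on d2.
King squares — c1: attacked by Qd2; e1: attacked by Qd2; c2: attacked by Ne1; d2: attacked by Pc3; e2: attacked by Nc1.
Legal moves for White: none.
In check with no legal moves → checkmate.

checkmate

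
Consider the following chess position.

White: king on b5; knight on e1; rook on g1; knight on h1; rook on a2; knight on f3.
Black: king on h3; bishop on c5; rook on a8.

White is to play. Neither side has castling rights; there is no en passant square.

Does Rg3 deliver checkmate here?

yes

After Rg3: black king on h3; in check: yes, from the white rook on g3.
King squares — g2: attacked by Ne1; h2: attacked by Ra2; g3: attacked by Nh1; g4: attacked by Rg3; h4: attacked by Nf3.
Black has no legal moves → checkmate.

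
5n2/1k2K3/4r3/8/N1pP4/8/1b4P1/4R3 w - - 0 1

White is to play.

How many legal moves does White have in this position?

4

White to move; king on e7.
In check: yes, from the black rook on e6.
Legal moves: Kxf8, Kd8, Kf7, Rxe6.
Count: 4.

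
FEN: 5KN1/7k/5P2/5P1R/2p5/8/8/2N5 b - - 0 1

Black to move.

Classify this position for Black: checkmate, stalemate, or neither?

checkmate

Black to move; black king on h7.
In check: yes, from the white rook on h5.
King squares — g6: attacked by Pf5; h6: attacked by Rh5; g7: attacked by Pf6; g8: attacked by Kf8; h8: attacked by Rh5.
Legal moves for Black: none.
In check with no legal moves → checkmate.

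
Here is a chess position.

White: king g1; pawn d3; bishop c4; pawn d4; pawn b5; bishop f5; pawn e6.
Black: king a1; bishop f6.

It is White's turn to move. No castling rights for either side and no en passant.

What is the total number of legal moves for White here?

White to move; king on g1.
In check: no.
Legal moves: Bh7, Bg6, Bg4, Be4, Bh3, Bd5, Bb3, Ba2, Kh2, Kg2, Kf2, Kh1, Kf1, e7, b6, d5.
Count: 16.

16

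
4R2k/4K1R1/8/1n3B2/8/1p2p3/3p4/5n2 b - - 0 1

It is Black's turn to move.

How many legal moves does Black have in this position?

1

Black to move; king on h8.
In check: yes, from the white rook on e8.
Legal moves: Kxg7.
Count: 1.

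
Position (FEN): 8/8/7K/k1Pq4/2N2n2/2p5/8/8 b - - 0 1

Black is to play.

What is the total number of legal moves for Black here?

Black to move; king on a5.
In check: yes, from the white knight on c4.
Legal moves: Ka6, Kb5, Kb4, Ka4, Qxc4.
Count: 5.

5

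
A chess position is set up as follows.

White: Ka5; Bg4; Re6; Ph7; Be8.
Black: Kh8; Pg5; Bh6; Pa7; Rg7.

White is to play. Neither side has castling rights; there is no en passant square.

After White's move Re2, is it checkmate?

After Re2: black king on h8; in check: no.
Black is not in check, so this cannot be checkmate.

no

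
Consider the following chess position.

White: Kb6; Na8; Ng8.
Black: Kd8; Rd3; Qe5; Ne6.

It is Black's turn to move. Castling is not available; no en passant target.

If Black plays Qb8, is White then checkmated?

no

After Qb8: white king on b6; in check: yes, from the black queen on b8.
White has 3 legal replies: Kc6, Ka6, Ka5.
In check but a legal move exists → not checkmate.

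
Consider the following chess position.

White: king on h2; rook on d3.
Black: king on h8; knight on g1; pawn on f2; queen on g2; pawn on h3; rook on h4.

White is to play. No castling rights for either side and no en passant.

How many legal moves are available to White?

White to move; king on h2.
In check: yes, from the black queen on g2.
Legal moves: none.
Count: 0.

0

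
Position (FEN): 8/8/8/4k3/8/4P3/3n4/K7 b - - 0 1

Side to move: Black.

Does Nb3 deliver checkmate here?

After Nb3: white king on a1; in check: yes, from the black knight on b3.
White has 3 legal replies: Kb2, Ka2, Kb1.
In check but a legal move exists → not checkmate.

no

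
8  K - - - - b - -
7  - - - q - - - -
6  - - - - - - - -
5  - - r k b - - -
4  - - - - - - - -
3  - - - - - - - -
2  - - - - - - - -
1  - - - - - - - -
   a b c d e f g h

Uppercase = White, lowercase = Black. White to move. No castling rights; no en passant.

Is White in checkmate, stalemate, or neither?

White to move; white king on a8.
In check: no.
King squares — a7: attacked by Qd7; b7: attacked by Qd7; b8: attacked by Be5.
Legal moves for White: none.
Not in check and no legal moves → stalemate.

stalemate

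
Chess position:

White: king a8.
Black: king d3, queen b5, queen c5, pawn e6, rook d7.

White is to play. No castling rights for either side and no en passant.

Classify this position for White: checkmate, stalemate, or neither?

White to move; white king on a8.
In check: no.
King squares — a7: attacked by Qc5; b7: attacked by Qb5; b8: attacked by Qb5.
Legal moves for White: none.
Not in check and no legal moves → stalemate.

stalemate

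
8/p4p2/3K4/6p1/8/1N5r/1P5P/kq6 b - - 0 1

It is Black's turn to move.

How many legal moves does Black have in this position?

Black to move; king on a1.
In check: yes, from the white knight on b3.
Legal moves: Kxb2, Ka2, Rxb3.
Count: 3.

3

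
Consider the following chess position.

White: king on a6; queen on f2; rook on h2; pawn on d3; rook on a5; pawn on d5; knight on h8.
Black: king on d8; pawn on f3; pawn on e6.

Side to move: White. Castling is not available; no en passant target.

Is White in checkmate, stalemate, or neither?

White to move; white king on a6.
In check: no.
Legal moves for White include: Nf7+, Ng6, Kb7, Ka7, Kb6, Kb5, Rc5, Rb5, Ra4, Ra3, Ra2, Ra1, Rh7, Rh6, Rh5, Rh4, Rh3, Rg2, ... (list truncated; more exist).
White has legal moves and is not in check → neither.

neither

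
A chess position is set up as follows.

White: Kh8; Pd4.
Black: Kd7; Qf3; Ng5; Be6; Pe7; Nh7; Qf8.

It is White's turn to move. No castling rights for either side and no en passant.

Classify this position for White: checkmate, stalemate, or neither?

checkmate

White to move; white king on h8.
In check: yes, from the black queen on f8.
King squares — g7: attacked by Qf8; h7: attacked by Ng5; g8: attacked by Be6.
Legal moves for White: none.
In check with no legal moves → checkmate.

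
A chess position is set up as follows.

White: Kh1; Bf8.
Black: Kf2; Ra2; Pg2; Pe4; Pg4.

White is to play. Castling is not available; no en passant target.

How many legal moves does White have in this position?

White to move; king on h1.
In check: yes, from the black pawn on g2.
Legal moves: Kh2.
Count: 1.

1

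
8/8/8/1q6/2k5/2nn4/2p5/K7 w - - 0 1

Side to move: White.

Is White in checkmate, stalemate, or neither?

stalemate

White to move; white king on a1.
In check: no.
King squares — b1: attacked by Pc2; a2: attacked by Nc3; b2: attacked by Nd3.
Legal moves for White: none.
Not in check and no legal moves → stalemate.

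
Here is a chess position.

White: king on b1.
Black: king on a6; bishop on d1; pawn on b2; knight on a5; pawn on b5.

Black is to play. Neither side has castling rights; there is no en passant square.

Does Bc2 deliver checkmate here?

no

After Bc2: white king on b1; in check: yes, from the black bishop on c2.
White has 3 legal replies: Kxc2, Kxb2, Ka2.
In check but a legal move exists → not checkmate.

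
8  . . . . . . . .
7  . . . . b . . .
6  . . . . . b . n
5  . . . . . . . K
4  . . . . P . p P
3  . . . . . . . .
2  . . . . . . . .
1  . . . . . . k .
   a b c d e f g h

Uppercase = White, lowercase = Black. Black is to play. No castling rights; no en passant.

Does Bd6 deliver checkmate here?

After Bd6: white king on h5; in check: no.
White is not in check, so this cannot be checkmate.

no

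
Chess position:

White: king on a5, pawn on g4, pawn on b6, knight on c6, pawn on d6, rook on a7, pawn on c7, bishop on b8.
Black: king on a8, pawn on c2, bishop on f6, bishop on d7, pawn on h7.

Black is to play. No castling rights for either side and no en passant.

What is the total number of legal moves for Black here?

Black to move; king on a8.
In check: yes, from the white rook on a7.
Legal moves: none.
Count: 0.

0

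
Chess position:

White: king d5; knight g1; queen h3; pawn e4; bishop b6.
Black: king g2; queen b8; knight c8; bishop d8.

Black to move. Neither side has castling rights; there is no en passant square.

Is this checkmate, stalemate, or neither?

checkmate

Black to move; black king on g2.
In check: yes, from the white queen on h3.
King squares — f1: attacked by Qh3; g1: attacked by Bb6; h1: attacked by Qh3; f2: attacked by Bb6; h2: attacked by Qh3; f3: attacked by Ng1; g3: attacked by Qh3; h3: attacked by Ng1.
Legal moves for Black: none.
In check with no legal moves → checkmate.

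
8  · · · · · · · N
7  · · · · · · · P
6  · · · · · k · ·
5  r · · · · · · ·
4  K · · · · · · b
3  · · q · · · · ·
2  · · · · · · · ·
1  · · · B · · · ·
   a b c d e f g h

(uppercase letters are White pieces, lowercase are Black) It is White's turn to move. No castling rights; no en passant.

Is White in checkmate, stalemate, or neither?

White to move; white king on a4.
In check: yes, from the black rook on a5.
King squares — a3: attacked by Qc3; b3: attacked by Qc3; b4: attacked by Qc3; a5: attacked by Qc3; b5: attacked by Ra5.
Legal moves for White: none.
In check with no legal moves → checkmate.

checkmate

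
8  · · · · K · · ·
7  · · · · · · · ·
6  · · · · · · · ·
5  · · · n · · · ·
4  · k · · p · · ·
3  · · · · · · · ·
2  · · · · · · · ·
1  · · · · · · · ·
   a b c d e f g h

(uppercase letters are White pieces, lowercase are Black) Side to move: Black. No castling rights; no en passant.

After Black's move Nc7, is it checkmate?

no

After Nc7: white king on e8; in check: yes, from the black knight on c7.
White has 5 legal replies: Kf8, Kd8, Kf7, Ke7, Kd7.
In check but a legal move exists → not checkmate.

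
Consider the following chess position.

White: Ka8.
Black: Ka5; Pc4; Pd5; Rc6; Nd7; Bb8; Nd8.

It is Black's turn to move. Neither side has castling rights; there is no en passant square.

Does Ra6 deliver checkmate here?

yes

After Ra6: white king on a8; in check: yes, from the black rook on a6.
King squares — a7: attacked by Ra6; b7: attacked by Nd8; b8: attacked by Nd7.
White has no legal moves → checkmate.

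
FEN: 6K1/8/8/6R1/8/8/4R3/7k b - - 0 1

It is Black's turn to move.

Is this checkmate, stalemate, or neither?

stalemate

Black to move; black king on h1.
In check: no.
King squares — g1: attacked by Rg5; g2: attacked by Re2; h2: attacked by Re2.
Legal moves for Black: none.
Not in check and no legal moves → stalemate.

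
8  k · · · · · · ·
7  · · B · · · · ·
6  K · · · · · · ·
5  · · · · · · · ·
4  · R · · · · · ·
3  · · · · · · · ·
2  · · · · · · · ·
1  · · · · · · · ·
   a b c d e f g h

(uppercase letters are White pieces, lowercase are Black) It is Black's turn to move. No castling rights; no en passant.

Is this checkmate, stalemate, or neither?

stalemate

Black to move; black king on a8.
In check: no.
King squares — a7: attacked by Ka6; b7: attacked by Rb4; b8: attacked by Rb4.
Legal moves for Black: none.
Not in check and no legal moves → stalemate.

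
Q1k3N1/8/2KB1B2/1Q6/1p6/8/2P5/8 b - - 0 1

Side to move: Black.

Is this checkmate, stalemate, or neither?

Black to move; black king on c8.
In check: yes, from the white queen on a8.
King squares — b7: attacked by Qb5; c7: attacked by Kc6; d7: attacked by Kc6; b8: attacked by Qb5; d8: attacked by Bf6.
Legal moves for Black: none.
In check with no legal moves → checkmate.

checkmate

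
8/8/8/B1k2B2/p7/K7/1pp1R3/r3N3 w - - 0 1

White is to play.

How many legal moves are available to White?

White to move; king on a3.
In check: yes, from the black rook on a1.
Legal moves: Kxb2.
Count: 1.

1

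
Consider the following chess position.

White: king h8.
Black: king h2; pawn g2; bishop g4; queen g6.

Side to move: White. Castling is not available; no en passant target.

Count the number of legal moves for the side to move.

0

White to move; king on h8.
In check: no.
Legal moves: none.
Count: 0.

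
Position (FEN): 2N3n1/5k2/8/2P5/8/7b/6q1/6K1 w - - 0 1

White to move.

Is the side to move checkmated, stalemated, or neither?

checkmate

White to move; white king on g1.
In check: yes, from the black queen on g2.
King squares — f1: attacked by Qg2; h1: attacked by Qg2; f2: attacked by Qg2; g2: attacked by Bh3; h2: attacked by Qg2.
Legal moves for White: none.
In check with no legal moves → checkmate.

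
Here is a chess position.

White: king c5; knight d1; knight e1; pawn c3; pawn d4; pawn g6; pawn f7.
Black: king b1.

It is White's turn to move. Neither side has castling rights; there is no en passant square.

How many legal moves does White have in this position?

21

White to move; king on c5.
In check: no.
Legal moves: Kd6, Kc6, Kb6, Kd5, Kb5, Kc4, Kb4, Nf3, Nd3, Ng2, Nc2, Ne3, Nf2, Nb2, f8=Q, f8=R, f8=B, f8=N, g7, d5, c4.
Count: 21.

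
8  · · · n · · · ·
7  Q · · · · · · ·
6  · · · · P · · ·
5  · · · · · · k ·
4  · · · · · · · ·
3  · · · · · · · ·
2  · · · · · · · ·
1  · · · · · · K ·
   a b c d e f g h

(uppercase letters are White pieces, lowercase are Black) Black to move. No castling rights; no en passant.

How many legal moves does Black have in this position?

Black to move; king on g5.
In check: no.
Legal moves: Nf7, Nb7, Nxe6, Nc6, Kh6, Kg6, Kf6, Kh5, Kf5, Kh4, Kg4, Kf4.
Count: 12.

12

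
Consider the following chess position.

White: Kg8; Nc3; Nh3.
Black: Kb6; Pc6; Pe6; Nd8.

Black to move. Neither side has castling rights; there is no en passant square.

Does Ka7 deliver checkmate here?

After Ka7: white king on g8; in check: no.
White is not in check, so this cannot be checkmate.

no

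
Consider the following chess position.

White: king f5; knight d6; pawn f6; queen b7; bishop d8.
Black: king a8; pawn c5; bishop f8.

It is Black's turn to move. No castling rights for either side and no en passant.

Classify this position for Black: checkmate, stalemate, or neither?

checkmate

Black to move; black king on a8.
In check: yes, from the white queen on b7.
King squares — a7: attacked by Qb7; b7: attacked by Nd6; b8: attacked by Qb7.
Legal moves for Black: none.
In check with no legal moves → checkmate.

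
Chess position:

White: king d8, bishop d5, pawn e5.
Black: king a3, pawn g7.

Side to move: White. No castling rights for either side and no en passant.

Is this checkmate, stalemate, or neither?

White to move; white king on d8.
In check: no.
Legal moves for White include: Ke8, Kc8, Ke7, Kd7, Kc7, Bg8, Ba8, Bf7, Bb7, Be6, Bc6, Be4, Bc4, Bf3, Bb3, Bg2, Ba2, Bh1, ... (list truncated; more exist).
White has legal moves and is not in check → neither.

neither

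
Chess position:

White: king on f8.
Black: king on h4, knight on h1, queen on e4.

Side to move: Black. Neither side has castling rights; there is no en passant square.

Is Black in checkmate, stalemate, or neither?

Black to move; black king on h4.
In check: no.
Legal moves for Black include: Kh5, Kg5, Kg4, Kh3, Kg3, Qe8+, Qa8+, Qh7, Qe7+, Qb7, Qg6, Qe6, Qc6, Qf5+, Qe5, Qd5, Qg4, Qf4+, ... (list truncated; more exist).
Black has legal moves and is not in check → neither.

neither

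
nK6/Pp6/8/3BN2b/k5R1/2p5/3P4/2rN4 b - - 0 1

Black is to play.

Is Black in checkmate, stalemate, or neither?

Black to move; black king on a4.
In check: yes, from the white rook on g4.
King squares — a3: available; b3: attacked by Bd5; b4: attacked by Rg4; a5: available; b5: available.
Legal moves for Black: Kb5, Ka5, Ka3, Bxg4.
Black is in check but has 4 legal moves → neither.

neither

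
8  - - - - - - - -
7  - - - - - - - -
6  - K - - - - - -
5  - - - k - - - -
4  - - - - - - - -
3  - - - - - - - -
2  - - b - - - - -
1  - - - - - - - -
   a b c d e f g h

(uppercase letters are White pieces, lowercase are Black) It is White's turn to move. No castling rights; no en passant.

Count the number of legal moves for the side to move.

6

White to move; king on b6.
In check: no.
Legal moves: Kc7, Kb7, Ka7, Ka6, Kb5, Ka5.
Count: 6.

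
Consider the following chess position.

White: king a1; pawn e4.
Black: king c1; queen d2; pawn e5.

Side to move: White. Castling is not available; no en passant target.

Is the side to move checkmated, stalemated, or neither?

White to move; white king on a1.
In check: no.
King squares — b1: attacked by Kc1; a2: attacked by Qd2; b2: attacked by Kc1.
Legal moves for White: none.
Not in check and no legal moves → stalemate.

stalemate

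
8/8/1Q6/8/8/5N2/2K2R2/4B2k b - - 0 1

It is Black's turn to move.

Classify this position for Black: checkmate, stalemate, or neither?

Black to move; black king on h1.
In check: no.
King squares — g1: attacked by Nf3; g2: attacked by Rf2; h2: attacked by Rf2.
Legal moves for Black: none.
Not in check and no legal moves → stalemate.

stalemate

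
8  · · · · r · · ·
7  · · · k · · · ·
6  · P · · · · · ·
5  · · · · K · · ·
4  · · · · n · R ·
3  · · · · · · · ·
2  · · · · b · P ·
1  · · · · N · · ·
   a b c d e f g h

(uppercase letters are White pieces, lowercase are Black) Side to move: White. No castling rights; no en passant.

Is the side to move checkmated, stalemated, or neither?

White to move; white king on e5.
In check: yes, from the black rook on e8.
King squares — d4: available; e4: attacked by Re8; f4: available; d5: available; f5: available; d6: attacked by Ne4; e6: attacked by Kd7; f6: attacked by Ne4.
Legal moves for White: Kf5, Kd5, Kf4, Kd4.
White is in check but has 4 legal moves → neither.

neither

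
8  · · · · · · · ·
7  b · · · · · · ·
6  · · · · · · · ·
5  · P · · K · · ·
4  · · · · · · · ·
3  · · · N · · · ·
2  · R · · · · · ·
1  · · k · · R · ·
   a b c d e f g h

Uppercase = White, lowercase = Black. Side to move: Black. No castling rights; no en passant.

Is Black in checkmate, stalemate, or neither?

Black to move; black king on c1.
In check: yes, from the white rook on f1 and the white knight on d3.
King squares — b1: attacked by Rf1; d1: attacked by Rf1; b2: attacked by Nd3; c2: attacked by Rb2; d2: attacked by Rb2.
Legal moves for Black: none.
In check with no legal moves → checkmate.

checkmate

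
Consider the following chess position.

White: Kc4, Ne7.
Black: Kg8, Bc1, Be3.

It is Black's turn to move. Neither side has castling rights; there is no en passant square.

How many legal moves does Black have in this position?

Black to move; king on g8.
In check: yes, from the white knight on e7.
Legal moves: Kh8, Kf8, Kh7, Kg7, Kf7.
Count: 5.

5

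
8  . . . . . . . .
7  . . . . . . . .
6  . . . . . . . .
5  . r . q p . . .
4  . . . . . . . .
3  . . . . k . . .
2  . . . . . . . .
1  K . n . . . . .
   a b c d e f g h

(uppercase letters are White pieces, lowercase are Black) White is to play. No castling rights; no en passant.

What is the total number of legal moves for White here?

0

White to move; king on a1.
In check: no.
Legal moves: none.
Count: 0.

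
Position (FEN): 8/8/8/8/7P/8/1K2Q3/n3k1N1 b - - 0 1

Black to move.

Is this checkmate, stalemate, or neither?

checkmate

Black to move; black king on e1.
In check: yes, from the white queen on e2.
King squares — d1: attacked by Qe2; f1: attacked by Qe2; d2: attacked by Qe2; e2: attacked by Ng1; f2: attacked by Qe2.
Legal moves for Black: none.
In check with no legal moves → checkmate.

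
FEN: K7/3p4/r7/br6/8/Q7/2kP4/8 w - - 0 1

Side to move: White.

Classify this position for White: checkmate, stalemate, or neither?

checkmate

White to move; white king on a8.
In check: yes, from the black rook on a6.
King squares — a7: attacked by Ra6; b7: attacked by Rb5; b8: attacked by Rb5.
Legal moves for White: none.
In check with no legal moves → checkmate.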